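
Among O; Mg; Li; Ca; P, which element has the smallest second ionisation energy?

Ca

Consider each +1 ion: O⁺ still has 5 valence electrons; Mg⁺ still has 1 valence electron; Li⁺ is the bare [He] core; Ca⁺ still has 1 valence electron; P⁺ still has 4 valence electrons.
Pulling an electron out of a noble-gas core costs far more than removing a remaining valence electron, so Li sits at the high end of IE_2.
Valence configurations: O⁺ [He]2s²2p³, Mg⁺ [Ne]3s¹, Ca⁺ [Ar]4s¹, P⁺ [Ne]3s²3p².
Approximate IE_2 values (kJ/mol): O 3388, Mg 1451, Li 7298, Ca 1145, P 1907.
Overall IE_2 order: Ca < Mg < P < O < Li.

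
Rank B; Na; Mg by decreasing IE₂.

Na, B, Mg

IE_2 is the cost of taking one more electron from the +1 cation: B⁺ still has 2 valence electrons; Na⁺ is the bare [Ne] core; Mg⁺ still has 1 valence electron.
Pulling an electron out of a noble-gas core costs far more than removing a remaining valence electron, so Na sits at the high end of IE_2.
Valence configurations: B⁺ [He]2s², Mg⁺ [Ne]3s¹.
Tabulated IE_2 (kJ/mol): B 2427, Na 4562, Mg 1451.
Putting it together, IE_2: Mg < B < Na.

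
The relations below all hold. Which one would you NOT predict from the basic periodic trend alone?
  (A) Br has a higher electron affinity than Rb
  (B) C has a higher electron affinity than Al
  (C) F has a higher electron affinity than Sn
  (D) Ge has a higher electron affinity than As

(D)

The general trend: electron affinity increases across a period and decreases down a group.
(A) Br (period 4, group 17) vs Rb (period 5, group 1): the stated order agrees with the simple trend.
(B) C (period 2, group 14) vs Al (period 3, group 13): the stated order agrees with the simple trend.
(C) F (period 2, group 17) vs Sn (period 5, group 14): the stated order agrees with the simple trend.
(D) Ge (period 4, group 14) vs As (period 4, group 15): the stated order contradicts the simple trend.
The exception is (D): adding an electron to As's half-filled 4p³ is unfavourable, so Ge (4p²) has the more exothermic EA.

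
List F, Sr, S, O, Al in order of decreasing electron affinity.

F > S > O > Al > Sr

O is in period 2, group 16; F is in period 2, group 17; Al is in period 3, group 13; S is in period 3, group 16; Sr is in period 5, group 2.
Atoms with high Z_eff and room in the valence shell (especially the halogens) have the most exothermic electron affinities.
Here both period and group differ, so the two effects have to be weighed against each other.
Al > Sr: both effects reinforce here, so Al is clearly the higher of the two.
O > Al: both effects reinforce here, so O is clearly the higher of the two.
S > O: this pair runs against the simple trend — see the exception note.
F > S: both effects reinforce here, so F is clearly the higher of the two.
Note the exception: S has a higher electron affinity than O, contrary to the simple trend — the compact 2p subshell of O repels the added electron more than S's larger 3p does.
Approximate values (kJ/mol): O 141, F 328, Al 42, S 200, Sr 5.
So from highest to lowest: F > S > O > Al > Sr.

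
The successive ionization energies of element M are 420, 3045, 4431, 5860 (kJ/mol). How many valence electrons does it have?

1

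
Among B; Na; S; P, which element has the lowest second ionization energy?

P

Consider each +1 ion: B⁺ still has 2 valence electrons; Na⁺ is the bare [Ne] core; S⁺ still has 5 valence electrons; P⁺ still has 4 valence electrons.
Pulling an electron out of a noble-gas core costs far more than removing a remaining valence electron, so Na sits at the high end of IE_2.
Valence configurations: B⁺ [He]2s², S⁺ [Ne]3s²3p³, P⁺ [Ne]3s²3p².
Approximate IE_2 values (kJ/mol): B 2427, Na 4562, S 2252, P 1907.
Hence IE_2: P < S < B < Na.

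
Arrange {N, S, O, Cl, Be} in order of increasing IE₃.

After 2 electrons have been removed, what remains? N²⁺ still has 3 valence electrons; S²⁺ still has 4 valence electrons; O²⁺ still has 4 valence electrons; Cl²⁺ still has 5 valence electrons; Be²⁺ is the bare [He] core.
Pulling an electron out of a noble-gas core costs far more than removing a remaining valence electron, so Be sits at the high end of IE_3.
Valence configurations: N²⁺ [He]2s²2p¹, S²⁺ [Ne]3s²3p², O²⁺ [He]2s²2p², Cl²⁺ [Ne]3s²3p³.
Tabulated IE_3 (kJ/mol): N 4578, S 3357, O 5300, Cl 3822, Be 14849.
Overall IE_3 order: S < Cl < N < O < Be.

S < Cl < N < O < Be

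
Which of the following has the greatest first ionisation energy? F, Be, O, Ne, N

Ne

Removing the outermost electron gets harder across a period and easier down a group.
All lie in period 2; the across-period trend (first ionization energy increases left to right) applies, with the exception below.
Note the exception: N has a higher first ionization energy than O, contrary to the simple trend — pairing an electron in O's 2p⁴ costs repulsion energy, so O ionizes more easily than half-filled N (2p³).
Tabulated first ionization energy (kJ/mol): Be 900, N 1402, O 1314, F 1681, Ne 2081.
The greatest first ionisation energy among these belongs to Ne.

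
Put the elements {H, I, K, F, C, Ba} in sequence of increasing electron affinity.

H is in period 1, group 1; C is in period 2, group 14; F is in period 2, group 17; K is in period 4, group 1; I is in period 5, group 17; Ba is in period 6, group 2.
EA tends to increase across a period and decrease down a group, though the pattern is less regular than for IE or radius.
These span different periods and groups, so the two trends combine.
K > Ba: the two effects oppose for this pair; the down-group effect wins (48 vs 14 kJ/mol).
H > K: H sits above K in group 1, so the down-group effect alone puts H higher.
C > H: the two effects oppose for this pair; the across-period effect wins (122 vs 73 kJ/mol).
I > C: period and group pull opposite ways; the across-period shift dominates (295 vs 122 kJ/mol).
F > I: they share group 17; the group trend gives F the larger value.
Tabulated electron affinity (kJ/mol): H 73, C 122, F 328, K 48, I 295, Ba 14.
So from lowest to highest: Ba < K < H < C < I < F.

Ba < K < H < C < I < F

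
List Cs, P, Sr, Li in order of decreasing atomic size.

Li is in period 2, group 1; P is in period 3, group 15; Sr is in period 5, group 2; Cs is in period 6, group 1.
Atomic radius shrinks across a period as nuclear charge pulls the same shell inward, and grows down a group as new shells are added.
These span different periods and groups, so the two trends combine.
Li > P: period and group pull opposite ways; the across-period shift dominates (133 vs 111 pm).
Sr > Li: period and group pull opposite ways; the down-group shift dominates (185 vs 133 pm).
Cs > Sr: both effects reinforce here, so Cs is clearly the larger of the two.
Approximate values (pm): Li 133, P 111, Sr 185, Cs 232.
So from largest to smallest: Cs > Sr > Li > P.

Cs > Sr > Li > P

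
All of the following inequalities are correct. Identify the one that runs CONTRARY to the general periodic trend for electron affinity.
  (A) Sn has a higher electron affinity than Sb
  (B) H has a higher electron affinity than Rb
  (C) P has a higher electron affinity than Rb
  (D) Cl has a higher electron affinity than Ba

(A)

The general trend: electron affinity increases across a period and decreases down a group.
(A) Sn (period 5, group 14) vs Sb (period 5, group 15): the stated order contradicts the simple trend.
(B) H (period 1, group 1) vs Rb (period 5, group 1): the stated order agrees with the simple trend.
(C) P (period 3, group 15) vs Rb (period 5, group 1): the stated order agrees with the simple trend.
(D) Cl (period 3, group 17) vs Ba (period 6, group 2): the stated order agrees with the simple trend.
The exception is (A): adding an electron to Sb's half-filled 5p³ is unfavourable, so Sn has the more exothermic EA.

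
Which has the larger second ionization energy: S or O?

After 1 electron has been removed, what remains? S⁺ still has 5 valence electrons; O⁺ still has 5 valence electrons.
All are still removing valence electrons, so compare the +1 ions as you would atoms: IE_2 generally rises across a period (higher Z_eff) and falls down a group (larger shell), subject to the usual subshell exceptions.
Valence configurations: S⁺ [Ne]3s²3p³, O⁺ [He]2s²2p³.
Approximate IE_2 values (kJ/mol): S 2252, O 3388.
Putting it together, IE_2: S < O.

O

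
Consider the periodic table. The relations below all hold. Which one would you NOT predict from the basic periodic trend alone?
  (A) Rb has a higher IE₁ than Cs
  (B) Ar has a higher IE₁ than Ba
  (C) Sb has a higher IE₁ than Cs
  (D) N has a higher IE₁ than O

(D)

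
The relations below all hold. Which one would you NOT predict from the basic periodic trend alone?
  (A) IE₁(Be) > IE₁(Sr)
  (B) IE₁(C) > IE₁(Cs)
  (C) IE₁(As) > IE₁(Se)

(C)

The general trend: first ionisation energy increases across a period and decreases down a group.
(A) Be (period 2, group 2) vs Sr (period 5, group 2): the stated order agrees with the simple trend.
(B) C (period 2, group 14) vs Cs (period 6, group 1): the stated order agrees with the simple trend.
(C) As (period 4, group 15) vs Se (period 4, group 16): the stated order contradicts the simple trend.
The exception is (C): Se (4p⁴) ionizes more easily than half-filled As (4p³).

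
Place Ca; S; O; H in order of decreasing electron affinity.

H is in period 1, group 1; O is in period 2, group 16; S is in period 3, group 16; Ca is in period 4, group 2.
Atoms with high Z_eff and room in the valence shell (especially the halogens) have the most exothermic electron affinities.
Here both period and group differ, so the two effects have to be weighed against each other.
H > Ca: the two effects oppose for this pair; the down-group effect wins (73 vs 2 kJ/mol).
O > H: the two effects oppose for this pair; the across-period effect wins (141 vs 73 kJ/mol).
S > O: this pair runs against the simple trend — see the exception note.
Note the exception: S has a higher electron affinity than O, contrary to the simple trend — the compact 2p subshell of O repels the added electron more than S's larger 3p does.
For reference (kJ/mol): H 73, O 141, S 200, Ca 2.
So from highest to lowest: S > O > H > Ca.

S > O > H > Ca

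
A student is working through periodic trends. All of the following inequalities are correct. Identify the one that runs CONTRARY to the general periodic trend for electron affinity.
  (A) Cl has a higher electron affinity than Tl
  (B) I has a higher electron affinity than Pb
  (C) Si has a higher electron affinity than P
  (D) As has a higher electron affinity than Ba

The general trend: electron affinity increases across a period and decreases down a group.
(A) Cl (period 3, group 17) vs Tl (period 6, group 13): the stated order agrees with the simple trend.
(B) I (period 5, group 17) vs Pb (period 6, group 14): the stated order agrees with the simple trend.
(C) Si (period 3, group 14) vs P (period 3, group 15): the stated order contradicts the simple trend.
(D) As (period 4, group 15) vs Ba (period 6, group 2): the stated order agrees with the simple trend.
The exception is (C): adding an electron to P's half-filled 3p³ is unfavourable, so Si (3p²) has the more exothermic EA.

(C)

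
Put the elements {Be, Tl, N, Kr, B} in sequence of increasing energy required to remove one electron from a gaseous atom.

IE₁ increases left→right with effective nuclear charge and decreases top→bottom as the valence shell moves farther out.
These span different periods and groups, so the two trends combine.
B > Tl: B sits above Tl in group 13, so the down-group effect alone puts B higher.
Be > B: this pair runs against the simple trend — see the exception note.
Kr > Be: period and group pull opposite ways; the across-period shift dominates (1351 vs 900 kJ/mol).
N > Kr: the two effects oppose for this pair; the down-group effect wins (1402 vs 1351 kJ/mol).
Note the exception: Be has a higher first ionization energy than B, contrary to the simple trend — removing B's lone 2p electron is easier than breaking Be's filled 2s².
Approximate values (kJ/mol): Be 900, B 801, N 1402, Kr 1351, Tl 589.
So from lowest to highest: Tl < B < Be < Kr < N.

Tl, B, Be, Kr, N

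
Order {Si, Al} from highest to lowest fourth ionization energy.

Al > Si

The fourth ionization energy removes an electron from the +3 ion. For each element: Si³⁺ still has 1 valence electron; Al³⁺ is the bare [Ne] core.
Core electrons are held far more tightly than valence electrons, so Al tops the IE_4 order.
The numbers (kJ/mol): Si 4356, Al 11577.
So the fourth ionization energies run Si < Al.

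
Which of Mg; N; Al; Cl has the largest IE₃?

Mg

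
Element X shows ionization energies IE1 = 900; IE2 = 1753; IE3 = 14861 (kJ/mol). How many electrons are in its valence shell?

2

Look for the largest jump between consecutive ionization energies: IE3/IE2 ≈ 8.5, far larger than any earlier ratio.
That jump marks the point where a core electron is being removed. So the atom has 2 valence electrons.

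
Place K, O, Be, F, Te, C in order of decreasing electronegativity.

EN rises left→right (higher Z_eff, smaller atoms) and falls top→bottom (larger, more shielded atoms).
Here both period and group differ, so the two effects have to be weighed against each other.
Be > K: relative to K, both the across-period and down-group shifts push Be's electronegativity up.
Te > Be: the two effects oppose for this pair; the across-period effect wins (2.10 vs 1.57).
C > Te: period and group pull opposite ways; the down-group shift dominates (2.55 vs 2.10).
O > C: O lies to the right of C in period 2, so the across-period effect alone puts O higher.
F > O: F lies to the right of O in period 2, so the across-period effect alone puts F higher.
Tabulated electronegativity (Pauling): Be 1.57, C 2.55, O 3.44, F 3.98, K 0.82, Te 2.10.
So from highest to lowest: F > O > C > Te > Be > K.

F > O > C > Te > Be > K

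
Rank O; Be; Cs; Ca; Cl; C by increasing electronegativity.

Electronegativity increases across a period and decreases down a group, tracking effective nuclear charge and atomic size.
Neither a single period nor a single group — weigh both effects.
Ca > Cs: both effects reinforce here, so Ca is clearly the higher of the two.
Be > Ca: they share group 2; the group trend gives Be the larger value.
C > Be: both are in period 2; the period trend gives C the larger value.
Cl > C: period and group pull opposite ways; the across-period shift dominates (3.16 vs 2.55).
O > Cl: the two effects oppose for this pair; the down-group effect wins (3.44 vs 3.16).
Approximate values (Pauling): Be 1.57, C 2.55, O 3.44, Cl 3.16, Ca 1.00, Cs 0.79.
So from lowest to highest: Cs < Ca < Be < C < Cl < O.

Cs, Ca, Be, C, Cl, O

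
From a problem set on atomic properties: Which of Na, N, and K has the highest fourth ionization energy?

IE_4 is the cost of taking one more electron from the +3 cation: Na³⁺ is already 2 electrons into the core; N³⁺ still has 2 valence electrons; K³⁺ is already 2 electrons into the core.
Usually core removal costs more than valence removal, but here the competition is close: a tightly held n=2 valence electron can cost more to remove than an n=3 core electron, so the actual values have to decide it.
The numbers (kJ/mol): Na 9543, N 7475, K 5877.
So the fourth ionization energies run K < N < Na.

Na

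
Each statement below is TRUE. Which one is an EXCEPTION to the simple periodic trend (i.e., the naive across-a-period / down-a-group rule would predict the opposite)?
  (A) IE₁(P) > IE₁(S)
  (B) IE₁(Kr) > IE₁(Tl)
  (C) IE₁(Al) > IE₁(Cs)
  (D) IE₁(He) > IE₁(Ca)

(A)

The general trend: first ionization energy increases across a period and decreases down a group.
(A) P (period 3, group 15) vs S (period 3, group 16): the stated order contradicts the simple trend.
(B) Kr (period 4, group 18) vs Tl (period 6, group 13): the stated order agrees with the simple trend.
(C) Al (period 3, group 13) vs Cs (period 6, group 1): the stated order agrees with the simple trend.
(D) He (period 1, group 18) vs Ca (period 4, group 2): the stated order agrees with the simple trend.
The exception is (A): S (3p⁴) ionizes more easily than half-filled P (3p³) because the paired 3p electron in S is pushed out by e⁻–e⁻ repulsion.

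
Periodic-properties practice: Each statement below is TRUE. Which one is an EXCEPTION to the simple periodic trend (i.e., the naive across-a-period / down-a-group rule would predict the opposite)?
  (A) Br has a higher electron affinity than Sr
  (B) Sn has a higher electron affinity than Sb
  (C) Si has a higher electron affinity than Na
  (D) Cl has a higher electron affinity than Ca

The general trend: electron affinity increases across a period and decreases down a group.
(A) Br (period 4, group 17) vs Sr (period 5, group 2): the stated order agrees with the simple trend.
(B) Sn (period 5, group 14) vs Sb (period 5, group 15): the stated order contradicts the simple trend.
(C) Si (period 3, group 14) vs Na (period 3, group 1): the stated order agrees with the simple trend.
(D) Cl (period 3, group 17) vs Ca (period 4, group 2): the stated order agrees with the simple trend.
The exception is (B): adding an electron to Sb's half-filled 5p³ is unfavourable, so Sn has the more exothermic EA.

(B)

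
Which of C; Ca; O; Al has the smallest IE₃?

Al

Consider each +2 ion: C²⁺ still has 2 valence electrons; Ca²⁺ is the bare [Ar] core; O²⁺ still has 4 valence electrons; Al²⁺ still has 1 valence electron.
Usually core removal costs more than valence removal, but here the competition is close: a tightly held n=2 valence electron can cost more to remove than an n=3 core electron, so the actual values have to decide it.
Valence configurations: C²⁺ [He]2s², O²⁺ [He]2s²2p², Al²⁺ [Ne]3s¹.
Approximate IE_3 values (kJ/mol): C 4620, Ca 4912, O 5300, Al 2745.
Overall IE_3 order: Al < C < Ca < O.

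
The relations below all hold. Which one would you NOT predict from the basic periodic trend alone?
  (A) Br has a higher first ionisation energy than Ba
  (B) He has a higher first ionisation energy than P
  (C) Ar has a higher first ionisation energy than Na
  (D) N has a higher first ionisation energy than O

(D)

The general trend: first ionisation energy increases across a period and decreases down a group.
(A) Br (period 4, group 17) vs Ba (period 6, group 2): the stated order agrees with the simple trend.
(B) He (period 1, group 18) vs P (period 3, group 15): the stated order agrees with the simple trend.
(C) Ar (period 3, group 18) vs Na (period 3, group 1): the stated order agrees with the simple trend.
(D) N (period 2, group 15) vs O (period 2, group 16): the stated order contradicts the simple trend.
The exception is (D): pairing an electron in O's 2p⁴ costs repulsion energy, so O ionizes more easily than half-filled N (2p³).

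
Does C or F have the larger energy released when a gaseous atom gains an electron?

F

C is in period 2, group 14; F is in period 2, group 17.
EA tends to increase across a period and decrease down a group, though the pattern is less regular than for IE or radius.
All lie in period 2, so electron affinity increases left to right.
So F has the larger energy released when a gaseous atom gains an electron (F > C).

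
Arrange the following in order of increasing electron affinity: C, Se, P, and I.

C is in period 2, group 14; P is in period 3, group 15; Se is in period 4, group 16; I is in period 5, group 17.
EA tends to increase across a period and decrease down a group, though the pattern is less regular than for IE or radius.
A diagonal step moves right (one effect) and down (the opposite effect) at once.
C > P: the two effects oppose for this pair; the down-group effect wins (122 vs 72 kJ/mol).
Se > C: the two effects oppose for this pair; the across-period effect wins (195 vs 122 kJ/mol).
I > Se: the two effects oppose for this pair; the across-period effect wins (295 vs 195 kJ/mol).
For reference (kJ/mol): C 122, P 72, Se 195, I 295.
So from lowest to highest: P < C < Se < I.

P, C, Se, I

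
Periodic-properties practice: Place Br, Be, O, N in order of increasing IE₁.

Be, Br, O, N

Be is in period 2, group 2; N is in period 2, group 15; O is in period 2, group 16; Br is in period 4, group 17.
First ionization energy rises across a period (greater Z_eff holds electrons more tightly) and falls down a group (valence electrons are farther from the nucleus).
Neither a single period nor a single group — weigh both effects.
Br > Be: period and group pull opposite ways; the across-period shift dominates (1140 vs 900 kJ/mol).
O > Br: the two effects oppose for this pair; the down-group effect wins (1314 vs 1140 kJ/mol).
N > O: this pair runs against the simple trend — see the exception note.
Note the exception: N has a higher first ionization energy than O, contrary to the simple trend — pairing an electron in O's 2p⁴ costs repulsion energy, so O ionizes more easily than half-filled N (2p³).
For reference (kJ/mol): Be 900, N 1402, O 1314, Br 1140.
So from lowest to highest: Be < Br < O < N.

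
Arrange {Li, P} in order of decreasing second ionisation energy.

Li, P

The second ionization energy removes an electron from the +1 ion. For each element: Li⁺ is the bare [He] core; P⁺ still has 4 valence electrons.
Breaking into a closed-shell core is much more expensive than removing a leftover valence electron — Li has the largest IE_2 here.
Tabulated IE_2 (kJ/mol): Li 7298, P 1907.
Putting it together, IE_2: P < Li.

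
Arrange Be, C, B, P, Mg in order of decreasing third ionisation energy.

IE_3 is the cost of taking one more electron from the +2 cation: Be²⁺ is the bare [He] core; C²⁺ still has 2 valence electrons; B²⁺ still has 1 valence electron; P²⁺ still has 3 valence electrons; Mg²⁺ is the bare [Ne] core.
Breaking into a closed-shell core is much more expensive than removing a leftover valence electron — Mg and Be have the largest IE_3 here.
Valence configurations: C²⁺ [He]2s², B²⁺ [He]2s¹, P²⁺ [Ne]3s²3p¹.
Tabulated IE_3 (kJ/mol): Be 14849, C 4620, B 3660, P 2914, Mg 7733.
Putting it together, IE_3: P < B < C < Mg < Be.

Be > Mg > C > B > P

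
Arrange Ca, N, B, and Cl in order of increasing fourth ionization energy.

IE_4 is the cost of taking one more electron from the +3 cation: Ca³⁺ is already 1 electron into the core; N³⁺ still has 2 valence electrons; B³⁺ is the bare [He] core; Cl³⁺ still has 4 valence electrons.
Usually core removal costs more than valence removal, but here the competition is close: a tightly held n=2 valence electron can cost more to remove than an n=3 core electron, so the actual values have to decide it.
Valence configurations: N³⁺ [He]2s², Cl³⁺ [Ne]3s²3p².
The numbers (kJ/mol): Ca 6491, N 7475, B 25026, Cl 5159.
Hence IE_4: Cl < Ca < N < B.

Cl < Ca < N < B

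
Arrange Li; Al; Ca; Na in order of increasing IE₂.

Ca < Al < Na < Li

After 1 electron has been removed, what remains? Li⁺ is the bare [He] core; Al⁺ still has 2 valence electrons; Ca⁺ still has 1 valence electron; Na⁺ is the bare [Ne] core.
Pulling an electron out of a noble-gas core costs far more than removing a remaining valence electron, so Na and Li sit at the high end of IE_2.
Valence configurations: Al⁺ [Ne]3s², Ca⁺ [Ar]4s¹.
The numbers (kJ/mol): Li 7298, Al 1817, Ca 1145, Na 4562.
Putting it together, IE_2: Ca < Al < Na < Li.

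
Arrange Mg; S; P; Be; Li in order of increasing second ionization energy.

IE_2 is the cost of taking one more electron from the +1 cation: Mg⁺ still has 1 valence electron; S⁺ still has 5 valence electrons; P⁺ still has 4 valence electrons; Be⁺ still has 1 valence electron; Li⁺ is the bare [He] core.
Pulling an electron out of a noble-gas core costs far more than removing a remaining valence electron, so Li sits at the high end of IE_2.
Valence configurations: Mg⁺ [Ne]3s¹, S⁺ [Ne]3s²3p³, P⁺ [Ne]3s²3p², Be⁺ [He]2s¹.
Approximate IE_2 values (kJ/mol): Mg 1451, S 2252, P 1907, Be 1757, Li 7298.
Overall IE_2 order: Mg < Be < P < S < Li.

Mg < Be < P < S < Li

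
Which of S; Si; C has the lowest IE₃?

Si

IE_3 is the cost of taking one more electron from the +2 cation: S²⁺ still has 4 valence electrons; Si²⁺ still has 2 valence electrons; C²⁺ still has 2 valence electrons.
All are still removing valence electrons, so compare the +2 ions as you would atoms: IE_3 generally rises across a period (higher Z_eff) and falls down a group (larger shell), subject to the usual subshell exceptions.
Valence configurations: S²⁺ [Ne]3s²3p², Si²⁺ [Ne]3s², C²⁺ [He]2s².
Approximate IE_3 values (kJ/mol): S 3357, Si 3232, C 4620.
Overall IE_3 order: Si < S < C.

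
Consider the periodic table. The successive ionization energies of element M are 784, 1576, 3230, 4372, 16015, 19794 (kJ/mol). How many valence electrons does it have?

4

Look for the largest jump between consecutive ionization energies: IE5/IE4 ≈ 3.7, far larger than any earlier ratio.
That jump marks the point where a core electron is being removed. So the atom has 4 valence electrons.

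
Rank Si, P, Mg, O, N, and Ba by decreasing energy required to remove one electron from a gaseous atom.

Removing the outermost electron gets harder across a period and easier down a group.
Neither a single period nor a single group — weigh both effects.
Mg > Ba: they share group 2; the group trend gives Mg the larger value.
Si > Mg: both are in period 3; the period trend gives Si the larger value.
P > Si: both are in period 3; the period trend gives P the larger value.
O > P: relative to P, both the across-period and down-group shifts push O's first ionization energy up.
N > O: this pair runs against the simple trend — see the exception note.
Note the exception: N has a higher first ionization energy than O, contrary to the simple trend — pairing an electron in O's 2p⁴ costs repulsion energy, so O ionizes more easily than half-filled N (2p³).
Tabulated first ionization energy (kJ/mol): N 1402, O 1314, Mg 738, Si 786, P 1012, Ba 503.
So from highest to lowest: N > O > P > Si > Mg > Ba.

N, O, P, Si, Mg, Ba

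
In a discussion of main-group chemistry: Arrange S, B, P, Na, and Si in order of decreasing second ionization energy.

IE_2 is the cost of taking one more electron from the +1 cation: S⁺ still has 5 valence electrons; B⁺ still has 2 valence electrons; P⁺ still has 4 valence electrons; Na⁺ is the bare [Ne] core; Si⁺ still has 3 valence electrons.
Breaking into a closed-shell core is much more expensive than removing a leftover valence electron — Na has the largest IE_2 here.
Valence configurations: S⁺ [Ne]3s²3p³, B⁺ [He]2s², P⁺ [Ne]3s²3p², Si⁺ [Ne]3s²3p¹.
Approximate IE_2 values (kJ/mol): S 2252, B 2427, P 1907, Na 4562, Si 1577.
Hence IE_2: Si < P < S < B < Na.

Na > B > S > P > Si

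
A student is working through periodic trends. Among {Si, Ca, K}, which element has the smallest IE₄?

Si

Consider each +3 ion: Si³⁺ still has 1 valence electron; Ca³⁺ is already 1 electron into the core; K³⁺ is already 2 electrons into the core.
Breaking into a closed-shell core is much more expensive than removing a leftover valence electron — K and Ca have the largest IE_4 here.
The numbers (kJ/mol): Si 4356, Ca 6491, K 5877.
Putting it together, IE_4: Si < K < Ca.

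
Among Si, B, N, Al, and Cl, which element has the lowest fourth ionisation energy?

Si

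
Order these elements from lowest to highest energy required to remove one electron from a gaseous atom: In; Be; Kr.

Across a period the outer electron is held more tightly (higher IE₁); down a group it sits in a higher shell, more shielded, and comes off more easily.
Here both period and group differ, so the two effects have to be weighed against each other.
Be > In: the two effects oppose for this pair; the down-group effect wins (900 vs 558 kJ/mol).
Kr > Be: the two effects oppose for this pair; the across-period effect wins (1351 vs 900 kJ/mol).
Approximate values (kJ/mol): Be 900, Kr 1351, In 558.
So from lowest to highest: In < Be < Kr.

In < Be < Kr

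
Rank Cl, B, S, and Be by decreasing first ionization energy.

Be is in period 2, group 2; B is in period 2, group 13; S is in period 3, group 16; Cl is in period 3, group 17.
Removing the outermost electron gets harder across a period and easier down a group.
Neither a single period nor a single group — weigh both effects.
Be > B: this pair runs against the simple trend — see the exception note.
S > Be: the two effects oppose for this pair; the across-period effect wins (1000 vs 900 kJ/mol).
Cl > S: both are in period 3; the period trend gives Cl the larger value.
Note the exception: Be has a higher first ionization energy than B, contrary to the simple trend — removing B's lone 2p electron is easier than breaking Be's filled 2s².
Tabulated first ionization energy (kJ/mol): Be 900, B 801, S 1000, Cl 1251.
So from highest to lowest: Cl > S > Be > B.

Cl > S > Be > B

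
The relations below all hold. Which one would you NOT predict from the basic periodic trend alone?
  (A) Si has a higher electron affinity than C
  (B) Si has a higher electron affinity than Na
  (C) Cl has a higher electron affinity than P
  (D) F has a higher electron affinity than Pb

The general trend: electron affinity increases across a period and decreases down a group.
(A) Si (period 3, group 14) vs C (period 2, group 14): the stated order contradicts the simple trend.
(B) Si (period 3, group 14) vs Na (period 3, group 1): the stated order agrees with the simple trend.
(C) Cl (period 3, group 17) vs P (period 3, group 15): the stated order agrees with the simple trend.
(D) F (period 2, group 17) vs Pb (period 6, group 14): the stated order agrees with the simple trend.
The exception is (A): Si's larger, more diffuse 3p orbitals accept an added electron slightly more readily than C's compact 2p.

(A)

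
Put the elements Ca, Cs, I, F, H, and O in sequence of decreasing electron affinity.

H is in period 1, group 1; O is in period 2, group 16; F is in period 2, group 17; Ca is in period 4, group 2; I is in period 5, group 17; Cs is in period 6, group 1.
Adding an electron releases more energy for atoms nearer the top right (short of the noble gases).
Here both period and group differ, so the two effects have to be weighed against each other.
Cs > Ca: this pair runs against the simple trend — see the exception note.
H > Cs: they share group 1; the group trend gives H the larger value.
O > H: the two effects oppose for this pair; the across-period effect wins (141 vs 73 kJ/mol).
I > O: the two effects oppose for this pair; the across-period effect wins (295 vs 141 kJ/mol).
F > I: they share group 17; the group trend gives F the larger value.
Note the exception: Cs has a higher electron affinity than Ca, contrary to the simple trend — adding an electron to Ca (ns²) has to open a new, higher-energy np subshell, which is unfavourable.
Approximate values (kJ/mol): H 73, O 141, F 328, Ca 2, I 295, Cs 46.
So from highest to lowest: F > I > O > H > Cs > Ca.

F, I, O, H, Cs, Ca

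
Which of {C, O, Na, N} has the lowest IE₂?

C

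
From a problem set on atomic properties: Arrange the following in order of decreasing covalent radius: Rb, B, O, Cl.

Rb > Cl > B > O

Moving right in a period, electrons are added to the same shell under a stronger nuclear pull, so atoms get smaller; moving down, a new shell is opened and atoms get larger.
Here both period and group differ, so the two effects have to be weighed against each other.
B > O: both are in period 2; the period trend gives B the larger value.
Cl > B: the two effects oppose for this pair; the down-group effect wins (99 vs 85 pm).
Rb > Cl: relative to Cl, both the across-period and down-group shifts push Rb's atomic radius up.
For reference (pm): B 85, O 63, Cl 99, Rb 210.
So from largest to smallest: Rb > Cl > B > O.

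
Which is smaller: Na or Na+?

Forming Na+ removes 1 electron from Na. Fewer electrons for the same nuclear charge means less shielding and a higher Z_eff on the remaining electrons, and for main-group metals the entire outer shell is lost.
A cation is smaller than its parent atom: Na+ < Na.

Na+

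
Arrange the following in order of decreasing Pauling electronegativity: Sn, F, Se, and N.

Electronegativity increases across a period and decreases down a group, tracking effective nuclear charge and atomic size.
Neither a single period nor a single group — weigh both effects.
Se > Sn: relative to Sn, both the across-period and down-group shifts push Se's electronegativity up.
N > Se: the two effects oppose for this pair; the down-group effect wins (3.04 vs 2.55).
F > N: both are in period 2; the period trend gives F the larger value.
For reference (Pauling): N 3.04, F 3.98, Se 2.55, Sn 1.96.
So from highest to lowest: F > N > Se > Sn.

F, N, Se, Sn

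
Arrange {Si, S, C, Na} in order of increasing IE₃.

Si, S, C, Na

After 2 electrons have been removed, what remains? Si²⁺ still has 2 valence electrons; S²⁺ still has 4 valence electrons; C²⁺ still has 2 valence electrons; Na²⁺ is already 1 electron into the core.
Breaking into a closed-shell core is much more expensive than removing a leftover valence electron — Na has the largest IE_3 here.
Valence configurations: Si²⁺ [Ne]3s², S²⁺ [Ne]3s²3p², C²⁺ [He]2s².
Approximate IE_3 values (kJ/mol): Si 3232, S 3357, C 4620, Na 6910.
Putting it together, IE_3: Si < S < C < Na.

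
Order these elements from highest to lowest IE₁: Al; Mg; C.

C > Mg > Al

C is in period 2, group 14; Mg is in period 3, group 2; Al is in period 3, group 13.
IE₁ increases left→right with effective nuclear charge and decreases top→bottom as the valence shell moves farther out.
Here both period and group differ, so the two effects have to be weighed against each other.
Mg > Al: this pair runs against the simple trend — see the exception note.
C > Mg: both effects reinforce here, so C is clearly the higher of the two.
Note the exception: Mg has a higher first ionization energy than Al, contrary to the simple trend — Al's single 3p electron is easier to remove than one from Mg's filled 3s².
Tabulated first ionization energy (kJ/mol): C 1086, Mg 738, Al 578.
So from highest to lowest: C > Mg > Al.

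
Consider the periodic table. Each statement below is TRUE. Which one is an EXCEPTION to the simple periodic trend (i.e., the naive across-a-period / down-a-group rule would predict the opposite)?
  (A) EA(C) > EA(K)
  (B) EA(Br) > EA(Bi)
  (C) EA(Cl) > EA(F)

The general trend: electron affinity increases across a period and decreases down a group.
(A) C (period 2, group 14) vs K (period 4, group 1): the stated order agrees with the simple trend.
(B) Br (period 4, group 17) vs Bi (period 6, group 15): the stated order agrees with the simple trend.
(C) Cl (period 3, group 17) vs F (period 2, group 17): the stated order contradicts the simple trend.
The exception is (C): F's small 2p subshell makes the incoming electron feel strong e⁻–e⁻ repulsion, so Cl actually releases more energy on gaining an electron.

(C)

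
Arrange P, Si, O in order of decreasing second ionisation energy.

Consider each +1 ion: P⁺ still has 4 valence electrons; Si⁺ still has 3 valence electrons; O⁺ still has 5 valence electrons.
All are still removing valence electrons, so compare the +1 ions as you would atoms: IE_2 generally rises across a period (higher Z_eff) and falls down a group (larger shell), subject to the usual subshell exceptions.
Valence configurations: P⁺ [Ne]3s²3p², Si⁺ [Ne]3s²3p¹, O⁺ [He]2s²2p³.
Tabulated IE_2 (kJ/mol): P 1907, Si 1577, O 3388.
Overall IE_2 order: Si < P < O.

O > P > Si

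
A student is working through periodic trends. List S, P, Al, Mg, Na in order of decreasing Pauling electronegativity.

S > P > Al > Mg > Na

Electronegativity increases across a period and decreases down a group, tracking effective nuclear charge and atomic size.
All lie in period 3, so electronegativity increases left to right.
So from highest to lowest: S > P > Al > Mg > Na.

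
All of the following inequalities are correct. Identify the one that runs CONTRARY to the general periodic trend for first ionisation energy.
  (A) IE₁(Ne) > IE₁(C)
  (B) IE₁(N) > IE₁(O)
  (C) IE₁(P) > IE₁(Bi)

The general trend: first ionisation energy increases across a period and decreases down a group.
(A) Ne (period 2, group 18) vs C (period 2, group 14): the stated order agrees with the simple trend.
(B) N (period 2, group 15) vs O (period 2, group 16): the stated order contradicts the simple trend.
(C) P (period 3, group 15) vs Bi (period 6, group 15): the stated order agrees with the simple trend.
The exception is (B): pairing an electron in O's 2p⁴ costs repulsion energy, so O ionizes more easily than half-filled N (2p³).

(B)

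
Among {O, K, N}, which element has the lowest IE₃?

IE_3 is the cost of taking one more electron from the +2 cation: O²⁺ still has 4 valence electrons; K²⁺ is already 1 electron into the core; N²⁺ still has 3 valence electrons.
Usually core removal costs more than valence removal, but here the competition is close: a tightly held n=2 valence electron can cost more to remove than an n=3 core electron, so the actual values have to decide it.
Valence configurations: O²⁺ [He]2s²2p², N²⁺ [He]2s²2p¹.
The numbers (kJ/mol): O 5300, K 4420, N 4578.
Putting it together, IE_3: K < N < O.

K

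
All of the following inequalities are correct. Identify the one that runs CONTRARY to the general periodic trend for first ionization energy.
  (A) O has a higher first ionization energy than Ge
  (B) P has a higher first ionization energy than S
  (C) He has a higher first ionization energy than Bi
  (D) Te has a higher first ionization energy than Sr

(B)

The general trend: first ionization energy increases across a period and decreases down a group.
(A) O (period 2, group 16) vs Ge (period 4, group 14): the stated order agrees with the simple trend.
(B) P (period 3, group 15) vs S (period 3, group 16): the stated order contradicts the simple trend.
(C) He (period 1, group 18) vs Bi (period 6, group 15): the stated order agrees with the simple trend.
(D) Te (period 5, group 16) vs Sr (period 5, group 2): the stated order agrees with the simple trend.
The exception is (B): S (3p⁴) ionizes more easily than half-filled P (3p³) because the paired 3p electron in S is pushed out by e⁻–e⁻ repulsion.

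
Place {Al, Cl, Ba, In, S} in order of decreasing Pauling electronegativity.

Cl > S > In > Al > Ba

Al is in period 3, group 13; S is in period 3, group 16; Cl is in period 3, group 17; In is in period 5, group 13; Ba is in period 6, group 2.
Smaller atoms with higher effective nuclear charge are more electronegative.
Here both period and group differ, so the two effects have to be weighed against each other.
Al > Ba: both effects reinforce here, so Al is clearly the higher of the two.
In > Al: this pair runs against the simple trend — see the exception note.
S > In: both effects reinforce here, so S is clearly the higher of the two.
Cl > S: Cl lies to the right of S in period 3, so the across-period effect alone puts Cl higher.
Note the exception: In has a higher electronegativity than Al, contrary to the simple trend — poor shielding by filled d (and f) subshells raises the heavier element's effective nuclear charge more than the simple down-group trend predicts.
Tabulated electronegativity (Pauling): Al 1.61, S 2.58, Cl 3.16, In 1.78, Ba 0.89.
So from highest to lowest: Cl > S > In > Al > Ba.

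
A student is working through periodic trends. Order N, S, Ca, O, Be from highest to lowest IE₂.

After 1 electron has been removed, what remains? N⁺ still has 4 valence electrons; S⁺ still has 5 valence electrons; Ca⁺ still has 1 valence electron; O⁺ still has 5 valence electrons; Be⁺ still has 1 valence electron.
All are still removing valence electrons, so compare the +1 ions as you would atoms: IE_2 generally rises across a period (higher Z_eff) and falls down a group (larger shell), subject to the usual subshell exceptions.
Valence configurations: N⁺ [He]2s²2p², S⁺ [Ne]3s²3p³, Ca⁺ [Ar]4s¹, O⁺ [He]2s²2p³, Be⁺ [He]2s¹.
Tabulated IE_2 (kJ/mol): N 2856, S 2252, Ca 1145, O 3388, Be 1757.
Putting it together, IE_2: Ca < Be < S < N < O.

O > N > S > Be > Ca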